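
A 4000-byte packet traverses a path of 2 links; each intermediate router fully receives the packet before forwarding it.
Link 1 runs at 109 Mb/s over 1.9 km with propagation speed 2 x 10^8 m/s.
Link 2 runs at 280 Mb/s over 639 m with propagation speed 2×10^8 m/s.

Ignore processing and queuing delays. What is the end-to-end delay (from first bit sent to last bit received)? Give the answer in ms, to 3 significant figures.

L = 4000 × 8 = 32000 bits.
Transmission delays (L/R per hop): 0.293578, 0.114286 ms; sum = 0.407864 ms.
Propagation delays (d/s per hop): 0.0095, 0.003195 ms; sum = 0.012695 ms.
End-to-end = 0.421 ms.

0.421 ms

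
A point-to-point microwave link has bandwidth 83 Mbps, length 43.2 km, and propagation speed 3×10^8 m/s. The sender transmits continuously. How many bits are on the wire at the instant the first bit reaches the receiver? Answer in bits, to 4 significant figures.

Propagation delay = 43200 / 300000000 = 0.000144 s.
BDP = R × t_prop = 83000000 × 0.000144 = 11952 bits.

11950 bits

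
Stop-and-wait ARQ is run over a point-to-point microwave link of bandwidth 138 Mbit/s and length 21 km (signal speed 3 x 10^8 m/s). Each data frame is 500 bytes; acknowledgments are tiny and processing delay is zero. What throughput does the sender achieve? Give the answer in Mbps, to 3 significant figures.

23.7 Mbps

t_tx = L/R = 4000/138000000 = 2.89855e-05 s.
t_prop = 21000/300000000 = 7e-05 s; RTT = 0.00014 s.
Cycle = t_tx + RTT = 0.000168986 s.
Throughput = L / cycle = 4000 / 0.000168986 = 23.7 Mbps.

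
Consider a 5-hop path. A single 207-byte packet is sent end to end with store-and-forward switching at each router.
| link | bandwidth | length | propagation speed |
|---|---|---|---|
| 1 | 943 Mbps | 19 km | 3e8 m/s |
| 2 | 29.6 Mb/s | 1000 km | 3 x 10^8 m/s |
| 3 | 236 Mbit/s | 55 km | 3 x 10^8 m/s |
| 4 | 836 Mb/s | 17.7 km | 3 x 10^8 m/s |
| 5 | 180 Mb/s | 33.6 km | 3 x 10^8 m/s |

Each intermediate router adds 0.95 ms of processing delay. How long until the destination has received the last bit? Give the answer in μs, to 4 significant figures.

L = 207 × 8 = 1656 bits.
Transmission delays (L/R per hop): 1.7561, 55.9459, 7.01695, 1.98086, 9.2 μs; sum = 75.8999 μs.
Propagation delays (d/s per hop): 63.3333, 3333.33, 183.333, 59, 112 μs; sum = 3751 μs.
Processing at 4 router(s): 4 × 0.95 ms = 3800 μs.
End-to-end = 7627 μs.

7627 μs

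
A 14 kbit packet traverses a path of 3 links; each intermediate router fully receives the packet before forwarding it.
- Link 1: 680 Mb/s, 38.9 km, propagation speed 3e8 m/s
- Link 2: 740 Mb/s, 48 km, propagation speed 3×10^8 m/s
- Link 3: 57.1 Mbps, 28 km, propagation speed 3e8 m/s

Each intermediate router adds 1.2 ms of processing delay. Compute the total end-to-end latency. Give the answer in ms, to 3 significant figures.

L = 14000 bits.
Transmission delays (L/R per hop): 0.0205882, 0.0189189, 0.245184 ms; sum = 0.284691 ms.
Propagation delays (d/s per hop): 0.129667, 0.16, 0.0933333 ms; sum = 0.383 ms.
Processing at 2 router(s): 2 × 1.2 ms = 2.4 ms.
End-to-end = 3.07 ms.

3.07 ms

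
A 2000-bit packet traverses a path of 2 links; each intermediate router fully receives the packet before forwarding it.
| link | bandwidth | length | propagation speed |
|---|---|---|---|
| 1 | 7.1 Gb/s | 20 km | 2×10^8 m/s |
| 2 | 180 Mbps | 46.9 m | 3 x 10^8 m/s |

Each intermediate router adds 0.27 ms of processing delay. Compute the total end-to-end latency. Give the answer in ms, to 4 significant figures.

0.3815 ms

Transmission delays (L/R per hop): 0.00028169, 0.0111111 ms; sum = 0.0113928 ms.
Propagation delays (d/s per hop): 0.1, 0.000156333 ms; sum = 0.100156 ms.
Processing at 1 router(s): 1 × 0.27 ms = 0.27 ms.
End-to-end = 0.3815 ms.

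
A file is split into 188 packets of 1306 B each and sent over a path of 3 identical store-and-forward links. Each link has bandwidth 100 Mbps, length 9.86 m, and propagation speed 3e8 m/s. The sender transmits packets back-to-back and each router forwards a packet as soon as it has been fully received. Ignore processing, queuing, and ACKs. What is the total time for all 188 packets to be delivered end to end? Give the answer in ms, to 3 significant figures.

Per-hop transmission t_tx = L/R = 10448/100000000 = 0.10448 ms.
Per-hop propagation t_prop = 9.86/300000000 = 3.28667e-05 ms.
Pipeline fill: first packet needs 3·t_tx to clear all hops; remaining 187 packets each add one t_tx.
Total = (3+188-1)·t_tx + 3·t_prop = 190·0.10448 + 3·3.28667e-05 = 19.9 ms.

19.9 ms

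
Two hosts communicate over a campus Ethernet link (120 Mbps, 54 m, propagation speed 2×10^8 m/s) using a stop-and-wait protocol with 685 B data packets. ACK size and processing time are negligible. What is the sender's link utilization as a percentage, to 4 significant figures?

98.83 %

t_tx = L/R = 5480/120000000 = 4.56667e-05 s.
t_prop = 54/200000000 = 2.7e-07 s; RTT = 5.4e-07 s.
Cycle = t_tx + RTT = 4.62067e-05 s.
Utilization = t_tx / cycle = 4.56667e-05/4.62067e-05 = 98.83 %.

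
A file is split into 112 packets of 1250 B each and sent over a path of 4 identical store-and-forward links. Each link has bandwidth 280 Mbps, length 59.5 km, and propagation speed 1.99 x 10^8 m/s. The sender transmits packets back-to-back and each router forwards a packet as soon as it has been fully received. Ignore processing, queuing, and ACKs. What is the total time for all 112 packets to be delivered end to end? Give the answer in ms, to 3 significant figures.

Per-hop transmission t_tx = L/R = 10000/280000000 = 0.0357143 ms.
Per-hop propagation t_prop = 59500/199000000 = 0.298995 ms.
Pipeline fill: first packet needs 4·t_tx to clear all hops; remaining 111 packets each add one t_tx.
Total = (4+112-1)·t_tx + 4·t_prop = 115·0.0357143 + 4·0.298995 = 5.30 ms.

5.30 ms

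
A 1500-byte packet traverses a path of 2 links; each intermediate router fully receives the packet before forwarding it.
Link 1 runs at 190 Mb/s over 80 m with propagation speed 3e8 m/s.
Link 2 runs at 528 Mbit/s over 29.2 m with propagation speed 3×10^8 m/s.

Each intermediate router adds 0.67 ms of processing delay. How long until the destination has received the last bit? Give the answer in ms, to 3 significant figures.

0.756 ms

L = 1500 × 8 = 12000 bits.
Transmission delays (L/R per hop): 0.0631579, 0.0227273 ms; sum = 0.0858852 ms.
Propagation delays (d/s per hop): 0.000266667, 9.73333e-05 ms; sum = 0.000364 ms.
Processing at 1 router(s): 1 × 0.67 ms = 0.67 ms.
End-to-end = 0.756 ms.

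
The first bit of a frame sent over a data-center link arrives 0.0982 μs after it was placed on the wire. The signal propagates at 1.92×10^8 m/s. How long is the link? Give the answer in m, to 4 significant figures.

d = s × t_prop = 192000000 × 9.82e-08 = 18.85 m.

18.85 m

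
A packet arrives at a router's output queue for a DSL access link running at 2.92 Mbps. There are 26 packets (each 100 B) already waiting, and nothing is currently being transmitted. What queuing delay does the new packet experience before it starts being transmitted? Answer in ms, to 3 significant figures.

7.12 ms

Each queued packet: L/R = 800/2920000 = 0.273973 ms.
26 queued → 7.12329 ms.
Queuing delay = 7.12 ms.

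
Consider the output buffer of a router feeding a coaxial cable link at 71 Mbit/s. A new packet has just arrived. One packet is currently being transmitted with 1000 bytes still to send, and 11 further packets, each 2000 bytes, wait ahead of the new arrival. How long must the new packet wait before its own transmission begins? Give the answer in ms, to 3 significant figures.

2.59 ms

Each queued packet: L/R = 16000/71000000 = 0.225352 ms.
11 queued → 2.47887 ms.
Plus remaining 8000 bits of current packet: 0.112676 ms.
Queuing delay = 2.59 ms.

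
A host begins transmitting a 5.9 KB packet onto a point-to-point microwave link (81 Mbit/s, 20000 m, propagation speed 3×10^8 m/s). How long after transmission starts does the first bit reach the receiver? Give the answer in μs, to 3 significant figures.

66.7 μs

First bit experiences only propagation delay: d/s = 20000/300000000 = 66.7 μs.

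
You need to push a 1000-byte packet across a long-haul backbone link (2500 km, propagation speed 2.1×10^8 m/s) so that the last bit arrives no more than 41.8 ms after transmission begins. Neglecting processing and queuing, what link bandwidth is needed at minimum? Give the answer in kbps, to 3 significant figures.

268 kbps

L = 8000 bits.
Propagation delay = 2500000 / 210000000 = 11.9048 ms.
Transmission budget = 41.8 − 11.9048 = 29.8952 ms.
R ≥ L / t_tx = 8000 bits / 0.0298952 s = 268 kbps.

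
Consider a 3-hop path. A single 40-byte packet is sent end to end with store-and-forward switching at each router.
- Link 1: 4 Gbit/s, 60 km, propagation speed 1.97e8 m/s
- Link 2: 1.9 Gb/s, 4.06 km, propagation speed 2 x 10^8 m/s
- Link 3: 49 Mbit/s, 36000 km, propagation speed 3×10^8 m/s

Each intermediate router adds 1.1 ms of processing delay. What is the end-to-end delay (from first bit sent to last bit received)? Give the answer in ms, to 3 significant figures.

123 ms

L = 40 × 8 = 320 bits.
Transmission delays (L/R per hop): 8e-05, 0.000168421, 0.00653061 ms; sum = 0.00677903 ms.
Propagation delays (d/s per hop): 0.304569, 0.0203, 120 ms; sum = 120.325 ms.
Processing at 2 router(s): 2 × 1.1 ms = 2.2 ms.
End-to-end = 123 ms.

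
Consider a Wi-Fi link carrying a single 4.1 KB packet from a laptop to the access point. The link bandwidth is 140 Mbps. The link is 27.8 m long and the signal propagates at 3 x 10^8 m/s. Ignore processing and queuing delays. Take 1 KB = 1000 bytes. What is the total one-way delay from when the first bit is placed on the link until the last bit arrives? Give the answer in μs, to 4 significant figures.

L = 32800 bits.
Transmission delay = L/R = 32800 / 140000000 = 234.286 μs.
Propagation delay = d/s = 27.8 m / 300000000 m/s = 0.0926667 μs.
Total = 234.4 μs.

234.4 μs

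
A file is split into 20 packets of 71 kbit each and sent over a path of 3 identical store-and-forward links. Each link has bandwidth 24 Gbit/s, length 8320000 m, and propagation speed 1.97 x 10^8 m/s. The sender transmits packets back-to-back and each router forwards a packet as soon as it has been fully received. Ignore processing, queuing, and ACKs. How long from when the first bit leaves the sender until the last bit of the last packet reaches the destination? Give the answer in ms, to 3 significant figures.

Per-hop transmission t_tx = L/R = 71000/24000000000 = 0.00295833 ms.
Per-hop propagation t_prop = 8320000/197000000 = 42.2335 ms.
Pipeline fill: first packet needs 3·t_tx to clear all hops; remaining 19 packets each add one t_tx.
Total = (3+20-1)·t_tx + 3·t_prop = 22·0.00295833 + 3·42.2335 = 127 ms.

127 ms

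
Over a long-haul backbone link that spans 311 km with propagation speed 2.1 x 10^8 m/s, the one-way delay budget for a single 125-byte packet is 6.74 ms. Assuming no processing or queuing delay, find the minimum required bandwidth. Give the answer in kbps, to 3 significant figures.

L = 1000 bits.
Propagation delay = 311000 / 210000000 = 1.48095 ms.
Transmission budget = 6.74 − 1.48095 = 5.25905 ms.
R ≥ L / t_tx = 1000 bits / 0.00525905 s = 190 kbps.

190 kbps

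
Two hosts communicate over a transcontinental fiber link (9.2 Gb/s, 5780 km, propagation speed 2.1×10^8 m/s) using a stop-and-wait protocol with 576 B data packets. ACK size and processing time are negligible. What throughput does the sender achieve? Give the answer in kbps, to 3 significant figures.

83.7 kbps

t_tx = L/R = 4608/9200000000 = 5.0087e-07 s.
t_prop = 5780000/210000000 = 0.0275238 s; RTT = 0.0550476 s.
Cycle = t_tx + RTT = 0.0550481 s.
Throughput = L / cycle = 4608 / 0.0550481 = 83.7 kbps.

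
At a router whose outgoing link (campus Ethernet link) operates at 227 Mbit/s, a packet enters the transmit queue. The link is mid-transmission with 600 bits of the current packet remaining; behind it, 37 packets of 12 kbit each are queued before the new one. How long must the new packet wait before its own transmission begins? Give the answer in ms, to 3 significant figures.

1.96 ms

Each queued packet: L/R = 12000/227000000 = 0.0528634 ms.
37 queued → 1.95595 ms.
Plus remaining 600 bits of current packet: 0.00264317 ms.
Queuing delay = 1.96 ms.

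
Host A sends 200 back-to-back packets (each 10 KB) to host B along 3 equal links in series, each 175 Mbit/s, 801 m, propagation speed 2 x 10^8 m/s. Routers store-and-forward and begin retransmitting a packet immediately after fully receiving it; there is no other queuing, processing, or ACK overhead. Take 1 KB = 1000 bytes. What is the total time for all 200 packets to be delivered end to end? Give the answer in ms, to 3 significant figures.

Per-hop transmission t_tx = L/R = 80000/175000000 = 0.457143 ms.
Per-hop propagation t_prop = 801/200000000 = 0.004005 ms.
Pipeline fill: first packet needs 3·t_tx to clear all hops; remaining 199 packets each add one t_tx.
Total = (3+200-1)·t_tx + 3·t_prop = 202·0.457143 + 3·0.004005 = 92.4 ms.

92.4 ms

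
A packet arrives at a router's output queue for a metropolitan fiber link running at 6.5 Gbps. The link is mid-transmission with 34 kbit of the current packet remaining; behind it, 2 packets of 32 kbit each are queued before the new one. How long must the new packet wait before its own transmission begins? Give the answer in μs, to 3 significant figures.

15.1 μs

Each queued packet: L/R = 32000/6500000000 = 4.92308 μs.
2 queued → 9.84615 μs.
Plus remaining 34000 bits of current packet: 5.23077 μs.
Queuing delay = 15.1 μs.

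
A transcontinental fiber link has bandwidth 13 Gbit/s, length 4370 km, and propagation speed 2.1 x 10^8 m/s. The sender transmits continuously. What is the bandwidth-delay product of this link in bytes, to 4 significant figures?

Propagation delay = 4370000 / 210000000 = 0.0208095 s.
BDP = R × t_prop = 13000000000 × 0.0208095 = 270524000 bits.
In bytes: 270524000/8 = 33820000 bytes.

33820000 bytes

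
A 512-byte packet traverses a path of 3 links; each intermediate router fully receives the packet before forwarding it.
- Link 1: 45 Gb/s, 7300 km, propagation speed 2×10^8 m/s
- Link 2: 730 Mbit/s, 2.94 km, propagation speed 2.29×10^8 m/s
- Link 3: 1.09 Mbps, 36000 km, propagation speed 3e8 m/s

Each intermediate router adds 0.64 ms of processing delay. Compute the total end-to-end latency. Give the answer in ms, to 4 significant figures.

161.6 ms

L = 512 × 8 = 4096 bits.
Transmission delays (L/R per hop): 9.10222e-05, 0.00561096, 3.7578 ms; sum = 3.7635 ms.
Propagation delays (d/s per hop): 36.5, 0.0128384, 120 ms; sum = 156.513 ms.
Processing at 2 router(s): 2 × 0.64 ms = 1.28 ms.
End-to-end = 161.6 ms.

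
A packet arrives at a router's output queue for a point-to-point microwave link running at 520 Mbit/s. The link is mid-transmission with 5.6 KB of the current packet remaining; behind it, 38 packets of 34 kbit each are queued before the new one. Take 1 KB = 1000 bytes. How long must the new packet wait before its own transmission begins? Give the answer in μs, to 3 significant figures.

Each queued packet: L/R = 34000/520000000 = 65.3846 μs.
38 queued → 2484.62 μs.
Plus remaining 44800 bits of current packet: 86.1538 μs.
Queuing delay = 2570 μs.

2570 μs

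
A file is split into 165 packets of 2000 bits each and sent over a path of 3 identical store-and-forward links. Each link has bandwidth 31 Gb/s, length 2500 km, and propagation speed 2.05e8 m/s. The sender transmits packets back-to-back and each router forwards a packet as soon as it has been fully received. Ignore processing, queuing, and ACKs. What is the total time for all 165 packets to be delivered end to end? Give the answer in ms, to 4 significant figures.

Per-hop transmission t_tx = L/R = 2000/31000000000 = 6.45161e-05 ms.
Per-hop propagation t_prop = 2500000/2.05e+08 = 12.1951 ms.
Pipeline fill: first packet needs 3·t_tx to clear all hops; remaining 164 packets each add one t_tx.
Total = (3+165-1)·t_tx + 3·t_prop = 167·6.45161e-05 + 3·12.1951 = 36.60 ms.

36.60 ms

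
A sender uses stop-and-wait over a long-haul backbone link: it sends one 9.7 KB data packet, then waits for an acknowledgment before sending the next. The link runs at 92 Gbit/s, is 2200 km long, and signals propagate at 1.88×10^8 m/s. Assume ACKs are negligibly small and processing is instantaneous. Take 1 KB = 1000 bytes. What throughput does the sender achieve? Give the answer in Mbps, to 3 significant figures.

t_tx = L/R = 77600/92000000000 = 8.43478e-07 s.
t_prop = 2200000/188000000 = 0.0117021 s; RTT = 0.0234043 s.
Cycle = t_tx + RTT = 0.0234051 s.
Throughput = L / cycle = 77600 / 0.0234051 = 3.32 Mbps.

3.32 Mbps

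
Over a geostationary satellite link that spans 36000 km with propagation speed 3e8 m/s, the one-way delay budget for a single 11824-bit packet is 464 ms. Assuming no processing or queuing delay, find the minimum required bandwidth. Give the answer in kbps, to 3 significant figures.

Propagation delay = 36000000 / 300000000 = 120 ms.
Transmission budget = 464 − 120 = 344 ms.
R ≥ L / t_tx = 11824 bits / 0.344 s = 34.4 kbps.

34.4 kbps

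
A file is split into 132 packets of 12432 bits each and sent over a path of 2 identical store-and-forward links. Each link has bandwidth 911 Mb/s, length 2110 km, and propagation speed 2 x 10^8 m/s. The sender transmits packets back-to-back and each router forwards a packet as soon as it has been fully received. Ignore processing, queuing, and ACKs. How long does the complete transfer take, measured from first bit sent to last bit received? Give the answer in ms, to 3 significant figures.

22.9 ms

Per-hop transmission t_tx = L/R = 12432/911000000 = 0.0136465 ms.
Per-hop propagation t_prop = 2110000/200000000 = 10.55 ms.
Pipeline fill: first packet needs 2·t_tx to clear all hops; remaining 131 packets each add one t_tx.
Total = (2+132-1)·t_tx + 2·t_prop = 133·0.0136465 + 2·10.55 = 22.9 ms.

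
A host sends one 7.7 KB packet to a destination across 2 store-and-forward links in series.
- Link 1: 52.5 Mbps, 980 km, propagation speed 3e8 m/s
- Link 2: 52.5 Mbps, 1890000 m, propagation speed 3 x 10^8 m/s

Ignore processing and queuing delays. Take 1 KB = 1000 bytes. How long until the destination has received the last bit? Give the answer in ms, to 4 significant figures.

11.91 ms

L = 61600 bits.
Transmission delay per hop = L/R = 61600/52500000 = 1.17333 ms; 2 hops → 2.34667 ms.
Propagation delays (d/s per hop): 3.26667, 6.3 ms; sum = 9.56667 ms.
End-to-end = 11.91 ms.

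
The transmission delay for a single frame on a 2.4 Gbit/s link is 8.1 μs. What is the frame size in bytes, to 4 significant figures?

L = R × t_tx = 2400000000 b/s × 8.1e-06 s = 19440 bits.
In bytes: 19440 / 8 = 2430 bytes.

2430 bytes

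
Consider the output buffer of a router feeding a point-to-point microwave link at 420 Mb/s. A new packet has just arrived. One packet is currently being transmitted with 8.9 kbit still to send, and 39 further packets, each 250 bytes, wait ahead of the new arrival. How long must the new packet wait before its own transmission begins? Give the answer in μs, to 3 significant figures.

207 μs

Each queued packet: L/R = 2000/420000000 = 4.7619 μs.
39 queued → 185.714 μs.
Plus remaining 8900 bits of current packet: 21.1905 μs.
Queuing delay = 207 μs.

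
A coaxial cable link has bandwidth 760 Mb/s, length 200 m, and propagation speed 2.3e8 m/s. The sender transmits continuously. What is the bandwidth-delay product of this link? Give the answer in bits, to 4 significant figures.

Propagation delay = 200 / 2.3e+08 = 8.69565e-07 s.
BDP = R × t_prop = 760000000 × 8.69565e-07 = 660.87 bits.

660.9 bits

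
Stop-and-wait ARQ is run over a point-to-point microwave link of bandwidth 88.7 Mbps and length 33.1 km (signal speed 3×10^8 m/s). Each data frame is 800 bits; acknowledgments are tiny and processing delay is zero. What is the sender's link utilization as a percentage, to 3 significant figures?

3.93 %

t_tx = L/R = 800/88700000 = 9.01917e-06 s.
t_prop = 33100/300000000 = 0.000110333 s; RTT = 0.000220667 s.
Cycle = t_tx + RTT = 0.000229686 s.
Utilization = t_tx / cycle = 9.01917e-06/0.000229686 = 3.93 %.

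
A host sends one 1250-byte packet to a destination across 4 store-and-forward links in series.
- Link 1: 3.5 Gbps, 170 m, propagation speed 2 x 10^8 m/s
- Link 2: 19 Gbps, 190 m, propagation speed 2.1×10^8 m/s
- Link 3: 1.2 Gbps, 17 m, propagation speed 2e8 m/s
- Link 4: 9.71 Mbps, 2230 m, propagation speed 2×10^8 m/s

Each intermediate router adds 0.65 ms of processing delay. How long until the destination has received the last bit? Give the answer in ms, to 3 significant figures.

L = 1250 × 8 = 10000 bits.
Transmission delays (L/R per hop): 0.00285714, 0.000526316, 0.00833333, 1.02987 ms; sum = 1.04158 ms.
Propagation delays (d/s per hop): 0.00085, 0.000904762, 8.5e-05, 0.01115 ms; sum = 0.0129898 ms.
Processing at 3 router(s): 3 × 0.65 ms = 1.95 ms.
End-to-end = 3.00 ms.

3.00 ms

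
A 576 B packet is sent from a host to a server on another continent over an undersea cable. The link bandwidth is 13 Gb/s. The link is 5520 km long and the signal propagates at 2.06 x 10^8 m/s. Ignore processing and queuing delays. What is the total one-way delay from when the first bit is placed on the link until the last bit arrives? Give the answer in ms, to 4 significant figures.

L = 576 × 8 = 4608 bits.
Transmission delay = L/R = 4608 / 13000000000 = 0.000354462 ms.
Propagation delay = d/s = 5520000 m / 206000000 m/s = 26.7961 ms.
Total = 26.80 ms.

26.80 ms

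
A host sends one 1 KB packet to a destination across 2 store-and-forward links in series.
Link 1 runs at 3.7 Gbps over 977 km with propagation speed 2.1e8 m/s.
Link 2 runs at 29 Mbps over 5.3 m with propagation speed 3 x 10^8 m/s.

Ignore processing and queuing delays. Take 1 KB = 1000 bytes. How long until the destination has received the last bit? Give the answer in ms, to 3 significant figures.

4.93 ms

L = 8000 bits.
Transmission delays (L/R per hop): 0.00216216, 0.275862 ms; sum = 0.278024 ms.
Propagation delays (d/s per hop): 4.65238, 1.76667e-05 ms; sum = 4.6524 ms.
End-to-end = 4.93 ms.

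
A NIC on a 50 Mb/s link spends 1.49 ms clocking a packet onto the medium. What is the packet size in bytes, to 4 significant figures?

9313 bytes

L = R × t_tx = 50000000 b/s × 0.00149 s = 74500 bits.
In bytes: 74500 / 8 = 9313 bytes.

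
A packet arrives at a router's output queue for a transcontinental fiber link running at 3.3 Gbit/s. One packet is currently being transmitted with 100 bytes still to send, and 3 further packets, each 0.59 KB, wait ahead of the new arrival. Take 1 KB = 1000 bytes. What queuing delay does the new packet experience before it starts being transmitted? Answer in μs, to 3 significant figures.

4.53 μs

Each queued packet: L/R = 4720/3300000000 = 1.4303 μs.
3 queued → 4.29091 μs.
Plus remaining 800 bits of current packet: 0.242424 μs.
Queuing delay = 4.53 μs.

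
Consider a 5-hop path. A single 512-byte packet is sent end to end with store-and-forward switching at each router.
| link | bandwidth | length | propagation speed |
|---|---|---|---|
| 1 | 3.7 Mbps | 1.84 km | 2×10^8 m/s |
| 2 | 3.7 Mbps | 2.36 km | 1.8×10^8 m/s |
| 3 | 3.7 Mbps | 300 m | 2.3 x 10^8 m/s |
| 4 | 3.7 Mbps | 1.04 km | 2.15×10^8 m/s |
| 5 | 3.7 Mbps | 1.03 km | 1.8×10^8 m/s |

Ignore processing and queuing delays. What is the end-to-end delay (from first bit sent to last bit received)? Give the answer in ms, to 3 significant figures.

L = 512 × 8 = 4096 bits.
Transmission delay per hop = L/R = 4096/3700000 = 1.10703 ms; 5 hops → 5.53514 ms.
Propagation delays (d/s per hop): 0.0092, 0.0131111, 0.00130435, 0.00483721, 0.00572222 ms; sum = 0.0341749 ms.
End-to-end = 5.57 ms.

5.57 ms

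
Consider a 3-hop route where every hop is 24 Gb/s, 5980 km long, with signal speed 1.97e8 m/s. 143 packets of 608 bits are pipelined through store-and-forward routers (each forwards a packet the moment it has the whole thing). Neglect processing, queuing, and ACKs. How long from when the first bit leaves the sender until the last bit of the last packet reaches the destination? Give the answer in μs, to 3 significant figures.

91100 μs

Per-hop transmission t_tx = L/R = 608/24000000000 = 0.0253333 μs.
Per-hop propagation t_prop = 5980000/197000000 = 30355.3 μs.
Pipeline fill: first packet needs 3·t_tx to clear all hops; remaining 142 packets each add one t_tx.
Total = (3+143-1)·t_tx + 3·t_prop = 145·0.0253333 + 3·30355.3 = 91100 μs.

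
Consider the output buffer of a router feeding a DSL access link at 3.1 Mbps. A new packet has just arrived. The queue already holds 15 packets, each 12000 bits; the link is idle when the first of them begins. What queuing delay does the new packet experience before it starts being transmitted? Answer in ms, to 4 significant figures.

Each queued packet: L/R = 12000/3100000 = 3.87097 ms.
15 queued → 58.0645 ms.
Queuing delay = 58.06 ms.

58.06 ms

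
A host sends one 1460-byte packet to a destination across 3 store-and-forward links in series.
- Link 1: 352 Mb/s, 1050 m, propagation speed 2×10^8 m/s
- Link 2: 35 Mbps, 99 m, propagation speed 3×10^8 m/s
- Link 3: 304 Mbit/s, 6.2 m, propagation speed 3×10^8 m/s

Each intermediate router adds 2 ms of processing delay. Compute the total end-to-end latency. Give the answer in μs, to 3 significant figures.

4410 μs

L = 1460 × 8 = 11680 bits.
Transmission delays (L/R per hop): 33.1818, 333.714, 38.4211 μs; sum = 405.317 μs.
Propagation delays (d/s per hop): 5.25, 0.33, 0.0206667 μs; sum = 5.60067 μs.
Processing at 2 router(s): 2 × 2 ms = 4000 μs.
End-to-end = 4410 μs.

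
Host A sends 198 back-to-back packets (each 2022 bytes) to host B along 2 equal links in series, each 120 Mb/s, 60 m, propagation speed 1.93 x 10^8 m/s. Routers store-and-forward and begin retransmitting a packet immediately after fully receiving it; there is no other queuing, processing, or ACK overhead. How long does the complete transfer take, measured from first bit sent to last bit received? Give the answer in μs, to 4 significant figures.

26830 μs

Per-hop transmission t_tx = L/R = 16176/120000000 = 134.8 μs.
Per-hop propagation t_prop = 60/193000000 = 0.310881 μs.
Pipeline fill: first packet needs 2·t_tx to clear all hops; remaining 197 packets each add one t_tx.
Total = (2+198-1)·t_tx + 2·t_prop = 199·134.8 + 2·0.310881 = 26830 μs.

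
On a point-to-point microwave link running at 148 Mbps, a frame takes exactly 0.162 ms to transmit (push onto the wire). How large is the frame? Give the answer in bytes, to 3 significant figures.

3000 bytes

L = R × t_tx = 148000000 b/s × 0.000162 s = 23976 bits.
In bytes: 23976 / 8 = 3000 bytes.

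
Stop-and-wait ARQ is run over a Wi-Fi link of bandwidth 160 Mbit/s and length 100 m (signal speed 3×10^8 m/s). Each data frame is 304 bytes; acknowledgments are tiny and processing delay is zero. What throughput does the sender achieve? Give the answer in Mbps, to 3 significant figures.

153 Mbps

t_tx = L/R = 2432/160000000 = 1.52e-05 s.
t_prop = 100/300000000 = 3.33333e-07 s; RTT = 6.66667e-07 s.
Cycle = t_tx + RTT = 1.58667e-05 s.
Throughput = L / cycle = 2432 / 1.58667e-05 = 153 Mbps.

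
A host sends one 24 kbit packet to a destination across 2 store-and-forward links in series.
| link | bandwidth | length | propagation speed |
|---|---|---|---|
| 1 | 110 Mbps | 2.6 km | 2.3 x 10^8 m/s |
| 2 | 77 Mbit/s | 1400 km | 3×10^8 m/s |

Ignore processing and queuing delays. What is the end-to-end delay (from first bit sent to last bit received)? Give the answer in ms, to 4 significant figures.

5.208 ms

L = 24000 bits.
Transmission delays (L/R per hop): 0.218182, 0.311688 ms; sum = 0.52987 ms.
Propagation delays (d/s per hop): 0.0113043, 4.66667 ms; sum = 4.67797 ms.
End-to-end = 5.208 ms.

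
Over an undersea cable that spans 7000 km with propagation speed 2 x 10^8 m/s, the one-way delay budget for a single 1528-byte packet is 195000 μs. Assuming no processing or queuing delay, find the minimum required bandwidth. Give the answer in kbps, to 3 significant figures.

L = 12224 bits.
Propagation delay = 7000000 / 200000000 = 35000 μs.
Transmission budget = 195000 − 35000 = 160000 μs.
R ≥ L / t_tx = 12224 bits / 0.16 s = 76.4 kbps.

76.4 kbps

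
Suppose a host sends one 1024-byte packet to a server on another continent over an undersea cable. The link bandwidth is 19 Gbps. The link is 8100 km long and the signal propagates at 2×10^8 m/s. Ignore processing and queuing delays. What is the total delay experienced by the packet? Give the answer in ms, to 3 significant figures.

L = 1024 × 8 = 8192 bits.
Transmission delay = L/R = 8192 / 19000000000 = 0.000431158 ms.
Propagation delay = d/s = 8100000 m / 200000000 m/s = 40.5 ms.
Total = 40.5 ms.

40.5 ms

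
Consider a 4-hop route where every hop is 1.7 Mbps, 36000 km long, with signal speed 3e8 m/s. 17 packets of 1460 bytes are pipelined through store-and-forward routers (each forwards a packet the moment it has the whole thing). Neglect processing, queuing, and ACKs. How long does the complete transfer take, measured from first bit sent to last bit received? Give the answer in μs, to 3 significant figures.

617000 μs

Per-hop transmission t_tx = L/R = 11680/1700000 = 6870.59 μs.
Per-hop propagation t_prop = 36000000/300000000 = 120000 μs.
Pipeline fill: first packet needs 4·t_tx to clear all hops; remaining 16 packets each add one t_tx.
Total = (4+17-1)·t_tx + 4·t_prop = 20·6870.59 + 4·120000 = 617000 μs.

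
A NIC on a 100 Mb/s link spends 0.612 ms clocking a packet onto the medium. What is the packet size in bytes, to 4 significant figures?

L = R × t_tx = 100000000 b/s × 0.000612 s = 61200 bits.
In bytes: 61200 / 8 = 7650 bytes.

7650 bytes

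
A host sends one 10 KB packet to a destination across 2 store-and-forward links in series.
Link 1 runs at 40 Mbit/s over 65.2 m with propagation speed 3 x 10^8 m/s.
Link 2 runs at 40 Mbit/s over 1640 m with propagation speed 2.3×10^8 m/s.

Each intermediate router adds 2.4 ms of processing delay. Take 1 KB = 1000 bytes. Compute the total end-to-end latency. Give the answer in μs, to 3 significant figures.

6410 μs

L = 80000 bits.
Transmission delay per hop = L/R = 80000/40000000 = 2000 μs; 2 hops → 4000 μs.
Propagation delays (d/s per hop): 0.217333, 7.13043 μs; sum = 7.34777 μs.
Processing at 1 router(s): 1 × 2.4 ms = 2400 μs.
End-to-end = 6410 μs.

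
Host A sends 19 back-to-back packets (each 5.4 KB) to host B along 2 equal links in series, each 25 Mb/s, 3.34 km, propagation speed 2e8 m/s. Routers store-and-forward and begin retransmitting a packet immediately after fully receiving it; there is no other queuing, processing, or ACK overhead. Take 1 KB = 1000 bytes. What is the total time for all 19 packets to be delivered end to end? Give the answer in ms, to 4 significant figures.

Per-hop transmission t_tx = L/R = 43200/25000000 = 1.728 ms.
Per-hop propagation t_prop = 3340/200000000 = 0.0167 ms.
Pipeline fill: first packet needs 2·t_tx to clear all hops; remaining 18 packets each add one t_tx.
Total = (2+19-1)·t_tx + 2·t_prop = 20·1.728 + 2·0.0167 = 34.59 ms.

34.59 ms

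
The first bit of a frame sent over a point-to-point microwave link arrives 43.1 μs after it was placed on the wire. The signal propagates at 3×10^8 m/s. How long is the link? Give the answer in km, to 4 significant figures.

12.93 km

d = s × t_prop = 300000000 × 4.31e-05 = 12.93 km.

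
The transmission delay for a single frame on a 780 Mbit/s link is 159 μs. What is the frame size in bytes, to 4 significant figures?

15500 bytes

L = R × t_tx = 780000000 b/s × 0.000159 s = 124020 bits.
In bytes: 124020 / 8 = 15500 bytes.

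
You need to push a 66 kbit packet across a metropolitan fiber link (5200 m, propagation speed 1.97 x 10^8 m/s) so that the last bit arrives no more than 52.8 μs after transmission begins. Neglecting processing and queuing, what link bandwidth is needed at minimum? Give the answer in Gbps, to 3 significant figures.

Propagation delay = 5200 / 197000000 = 26.3959 μs.
Transmission budget = 52.8 − 26.3959 = 26.4041 μs.
R ≥ L / t_tx = 66000 bits / 2.64041e-05 s = 2.50 Gbps.

2.50 Gbps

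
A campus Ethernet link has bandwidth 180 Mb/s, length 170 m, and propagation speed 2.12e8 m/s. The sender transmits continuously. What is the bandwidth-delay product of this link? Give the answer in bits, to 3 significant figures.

Propagation delay = 170 / 212000000 = 8.01887e-07 s.
BDP = R × t_prop = 180000000 × 8.01887e-07 = 144.34 bits.

144 bits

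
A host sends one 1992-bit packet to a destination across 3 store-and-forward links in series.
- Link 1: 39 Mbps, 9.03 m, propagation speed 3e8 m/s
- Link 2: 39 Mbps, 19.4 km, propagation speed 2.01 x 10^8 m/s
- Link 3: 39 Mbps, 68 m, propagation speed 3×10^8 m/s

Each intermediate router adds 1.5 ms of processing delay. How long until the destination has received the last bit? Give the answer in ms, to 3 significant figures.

Transmission delay per hop = L/R = 1992/39000000 = 0.0510769 ms; 3 hops → 0.153231 ms.
Propagation delays (d/s per hop): 3.01e-05, 0.0965174, 0.000226667 ms; sum = 0.0967742 ms.
Processing at 2 router(s): 2 × 1.5 ms = 3 ms.
End-to-end = 3.25 ms.

3.25 ms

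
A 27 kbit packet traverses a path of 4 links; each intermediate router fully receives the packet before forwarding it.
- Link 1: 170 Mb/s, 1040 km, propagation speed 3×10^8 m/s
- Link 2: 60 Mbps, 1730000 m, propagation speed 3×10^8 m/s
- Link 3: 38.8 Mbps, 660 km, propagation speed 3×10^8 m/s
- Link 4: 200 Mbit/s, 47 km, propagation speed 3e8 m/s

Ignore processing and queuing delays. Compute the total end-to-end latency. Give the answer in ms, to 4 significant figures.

L = 27000 bits.
Transmission delays (L/R per hop): 0.158824, 0.45, 0.695876, 0.135 ms; sum = 1.4397 ms.
Propagation delays (d/s per hop): 3.46667, 5.76667, 2.2, 0.156667 ms; sum = 11.59 ms.
End-to-end = 13.03 ms.

13.03 ms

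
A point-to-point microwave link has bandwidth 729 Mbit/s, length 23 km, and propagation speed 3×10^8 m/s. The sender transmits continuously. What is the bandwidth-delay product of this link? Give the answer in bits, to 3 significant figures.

Propagation delay = 23000 / 300000000 = 7.66667e-05 s.
BDP = R × t_prop = 729000000 × 7.66667e-05 = 55890 bits.

55900 bits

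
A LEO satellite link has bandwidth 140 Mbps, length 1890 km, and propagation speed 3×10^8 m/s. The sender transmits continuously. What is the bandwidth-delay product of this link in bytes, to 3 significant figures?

110000 bytes

Propagation delay = 1890000 / 300000000 = 0.0063 s.
BDP = R × t_prop = 140000000 × 0.0063 = 882000 bits.
In bytes: 882000/8 = 110000 bytes.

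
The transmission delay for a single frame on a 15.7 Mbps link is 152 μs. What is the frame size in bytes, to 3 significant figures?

L = R × t_tx = 15700000 b/s × 0.000152 s = 2386.4 bits.
In bytes: 2386.4 / 8 = 298 bytes.

298 bytes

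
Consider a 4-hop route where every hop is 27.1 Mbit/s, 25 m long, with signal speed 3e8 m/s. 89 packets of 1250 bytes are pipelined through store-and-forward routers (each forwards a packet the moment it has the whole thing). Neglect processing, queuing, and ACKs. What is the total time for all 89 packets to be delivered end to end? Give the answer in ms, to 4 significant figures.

Per-hop transmission t_tx = L/R = 10000/27100000 = 0.369004 ms.
Per-hop propagation t_prop = 25/300000000 = 8.33333e-05 ms.
Pipeline fill: first packet needs 4·t_tx to clear all hops; remaining 88 packets each add one t_tx.
Total = (4+89-1)·t_tx + 4·t_prop = 92·0.369004 + 4·8.33333e-05 = 33.95 ms.

33.95 ms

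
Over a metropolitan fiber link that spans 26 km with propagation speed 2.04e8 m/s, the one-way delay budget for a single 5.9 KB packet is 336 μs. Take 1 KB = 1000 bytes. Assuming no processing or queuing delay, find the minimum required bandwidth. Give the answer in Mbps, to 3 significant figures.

L = 47200 bits.
Propagation delay = 26000 / 204000000 = 127.451 μs.
Transmission budget = 336 − 127.451 = 208.549 μs.
R ≥ L / t_tx = 47200 bits / 0.000208549 s = 226 Mbps.

226 Mbps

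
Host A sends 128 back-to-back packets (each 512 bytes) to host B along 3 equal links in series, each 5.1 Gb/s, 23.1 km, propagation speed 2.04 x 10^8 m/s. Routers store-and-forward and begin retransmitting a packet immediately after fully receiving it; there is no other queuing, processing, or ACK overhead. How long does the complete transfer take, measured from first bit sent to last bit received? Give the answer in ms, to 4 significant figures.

0.4441 ms

Per-hop transmission t_tx = L/R = 4096/5100000000 = 0.000803137 ms.
Per-hop propagation t_prop = 23100/204000000 = 0.113235 ms.
Pipeline fill: first packet needs 3·t_tx to clear all hops; remaining 127 packets each add one t_tx.
Total = (3+128-1)·t_tx + 3·t_prop = 130·0.000803137 + 3·0.113235 = 0.4441 ms.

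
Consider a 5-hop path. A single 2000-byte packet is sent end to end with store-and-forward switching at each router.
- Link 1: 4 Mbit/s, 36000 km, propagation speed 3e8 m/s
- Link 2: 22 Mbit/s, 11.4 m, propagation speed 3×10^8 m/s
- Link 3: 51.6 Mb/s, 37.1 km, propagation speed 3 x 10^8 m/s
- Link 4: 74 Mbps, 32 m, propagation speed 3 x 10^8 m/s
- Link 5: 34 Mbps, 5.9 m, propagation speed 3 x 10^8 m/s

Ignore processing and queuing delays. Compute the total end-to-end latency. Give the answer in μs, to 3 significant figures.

L = 2000 × 8 = 16000 bits.
Transmission delays (L/R per hop): 4000, 727.273, 310.078, 216.216, 470.588 μs; sum = 5724.15 μs.
Propagation delays (d/s per hop): 120000, 0.038, 123.667, 0.106667, 0.0196667 μs; sum = 120124 μs.
End-to-end = 126000 μs.

126000 μs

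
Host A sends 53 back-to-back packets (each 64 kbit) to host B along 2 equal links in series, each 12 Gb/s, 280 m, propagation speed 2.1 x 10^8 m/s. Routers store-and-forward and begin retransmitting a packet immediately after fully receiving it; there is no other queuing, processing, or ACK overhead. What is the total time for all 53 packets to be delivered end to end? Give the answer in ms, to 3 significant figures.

Per-hop transmission t_tx = L/R = 64000/12000000000 = 0.00533333 ms.
Per-hop propagation t_prop = 280/210000000 = 0.00133333 ms.
Pipeline fill: first packet needs 2·t_tx to clear all hops; remaining 52 packets each add one t_tx.
Total = (2+53-1)·t_tx + 2·t_prop = 54·0.00533333 + 2·0.00133333 = 0.291 ms.

0.291 ms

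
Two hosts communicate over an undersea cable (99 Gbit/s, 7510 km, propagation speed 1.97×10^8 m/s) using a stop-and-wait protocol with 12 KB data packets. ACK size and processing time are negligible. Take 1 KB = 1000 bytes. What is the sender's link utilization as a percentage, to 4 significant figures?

t_tx = L/R = 96000/99000000000 = 9.69697e-07 s.
t_prop = 7510000/197000000 = 0.0381218 s; RTT = 0.0762437 s.
Cycle = t_tx + RTT = 0.0762446 s.
Utilization = t_tx / cycle = 9.69697e-07/0.0762446 = 0.001272 %.

0.001272 %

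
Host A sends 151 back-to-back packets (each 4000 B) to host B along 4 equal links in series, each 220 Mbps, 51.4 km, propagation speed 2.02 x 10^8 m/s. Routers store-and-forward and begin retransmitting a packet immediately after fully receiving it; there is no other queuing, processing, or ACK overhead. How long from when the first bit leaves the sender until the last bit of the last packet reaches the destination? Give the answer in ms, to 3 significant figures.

Per-hop transmission t_tx = L/R = 32000/220000000 = 0.145455 ms.
Per-hop propagation t_prop = 51400/202000000 = 0.254455 ms.
Pipeline fill: first packet needs 4·t_tx to clear all hops; remaining 150 packets each add one t_tx.
Total = (4+151-1)·t_tx + 4·t_prop = 154·0.145455 + 4·0.254455 = 23.4 ms.

23.4 ms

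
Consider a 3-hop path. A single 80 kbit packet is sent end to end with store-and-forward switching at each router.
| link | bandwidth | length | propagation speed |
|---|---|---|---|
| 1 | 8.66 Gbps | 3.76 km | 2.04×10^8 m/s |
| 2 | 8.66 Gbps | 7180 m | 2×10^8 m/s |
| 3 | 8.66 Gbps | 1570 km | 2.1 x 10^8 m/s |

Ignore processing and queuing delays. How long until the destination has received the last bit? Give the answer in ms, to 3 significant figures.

7.56 ms

L = 80000 bits.
Transmission delay per hop = L/R = 80000/8660000000 = 0.00923788 ms; 3 hops → 0.0277136 ms.
Propagation delays (d/s per hop): 0.0184314, 0.0359, 7.47619 ms; sum = 7.53052 ms.
End-to-end = 7.56 ms.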